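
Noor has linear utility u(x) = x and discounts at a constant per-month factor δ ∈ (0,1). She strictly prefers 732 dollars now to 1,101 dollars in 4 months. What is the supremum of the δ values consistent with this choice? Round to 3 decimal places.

The preference means 732 > δ^4·1101.
So δ^4 < 732/1101 = 0.66485; taking the 4th root of both positive sides preserves the inequality.
δ < 0.66485^(1/4) = 0.903.

δ < 0.903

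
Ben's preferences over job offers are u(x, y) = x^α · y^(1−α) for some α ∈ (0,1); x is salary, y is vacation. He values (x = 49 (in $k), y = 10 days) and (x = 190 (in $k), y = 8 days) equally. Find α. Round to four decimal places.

The Cobb–Douglas utilities coincide, so 49^α·10^(1−α) = 190^α·8^(1−α).
Taking logs: α·ln 49 + (1−α)·ln 10 = α·ln 190 + (1−α)·ln 8, i.e. α·-1.3552038 = (1−α)·-0.2231436.
Thus α·(-1.5783474) = -0.2231436, so α = -0.2231436/-1.5783474 ≈ 0.1414.

α ≈ 0.1414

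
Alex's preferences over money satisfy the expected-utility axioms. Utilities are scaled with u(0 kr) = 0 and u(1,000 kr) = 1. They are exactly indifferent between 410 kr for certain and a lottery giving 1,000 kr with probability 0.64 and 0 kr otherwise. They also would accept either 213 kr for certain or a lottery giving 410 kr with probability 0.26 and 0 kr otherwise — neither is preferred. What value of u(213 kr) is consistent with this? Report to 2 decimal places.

0.17

From the first indifference, u(410 kr) = 0.64·u(1,000 kr) + 0.36·u(0 kr) = 0.64·1 + 0.36·0 = 0.64.
The second indifference gives u(213 kr) = 0.26·u(410 kr) + 0.74·u(0 kr) = 0.26·0.64 + 0.74·0.00 = 0.1664.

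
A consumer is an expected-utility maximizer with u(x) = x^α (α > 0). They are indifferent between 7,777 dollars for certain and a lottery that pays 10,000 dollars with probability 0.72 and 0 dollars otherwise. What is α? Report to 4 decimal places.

Since u(0) = 0, the lottery's EU is 0.72·10000^α.
Setting u(7777) equal to that: 7777^α = 0.72·10000^α ⇒ (7777/10000)^α = 0.72.
Take logs: α = ln 0.72 / ln(7777/10000) ≈ 1.306624.

α ≈ 1.3066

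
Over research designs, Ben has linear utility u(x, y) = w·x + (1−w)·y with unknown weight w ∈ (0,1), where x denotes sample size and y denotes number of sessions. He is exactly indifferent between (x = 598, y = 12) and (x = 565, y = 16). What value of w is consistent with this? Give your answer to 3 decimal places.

w = 0.108

u(598,12) = u(565,16) means w·598 + (1−w)·12 = w·565 + (1−w)·16.
Rearranging, 33·w − 4·(1−w) = 0.
Hence w = 4/(33+4) = 4/37 = 0.108.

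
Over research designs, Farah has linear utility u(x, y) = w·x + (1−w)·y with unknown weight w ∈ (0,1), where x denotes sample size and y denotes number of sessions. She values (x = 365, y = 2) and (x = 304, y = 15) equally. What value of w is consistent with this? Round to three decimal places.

u(365,2) = u(304,15) means w·365 + (1−w)·2 = w·304 + (1−w)·15.
Rearranging, 61·w − 13·(1−w) = 0.
So w/(1−w) = 13/61 = 0.2131, giving w = 13/(61+13) = 0.176.

w = 0.176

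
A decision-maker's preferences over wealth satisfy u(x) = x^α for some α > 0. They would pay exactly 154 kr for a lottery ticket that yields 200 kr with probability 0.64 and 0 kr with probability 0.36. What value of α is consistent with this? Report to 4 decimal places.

α ≈ 1.7075

Since u(0) = 0, the lottery's EU is 0.64·200^α.
Indifference: 154^α = 0.64·200^α, so (154/200)^α = 0.64.
Take logs: α = ln 0.64 / ln(154/200) ≈ 1.707526.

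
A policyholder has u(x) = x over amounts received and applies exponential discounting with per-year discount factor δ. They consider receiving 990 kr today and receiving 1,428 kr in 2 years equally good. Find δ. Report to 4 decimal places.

δ ≈ 0.8326

Indifference means u(990) = δ^2 · u(1428), so δ^2 = u(990)/u(1428).
With u(x) = x: δ^2 = 990/1428 = 0.69328.
Hence δ = (0.69328)^(1/2) = 0.832633.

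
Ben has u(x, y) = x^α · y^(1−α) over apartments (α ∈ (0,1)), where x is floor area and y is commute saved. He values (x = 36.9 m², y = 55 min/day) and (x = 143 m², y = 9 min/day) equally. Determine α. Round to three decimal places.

The Cobb–Douglas utilities coincide, so 36.9^α·55^(1−α) = 143^α·9^(1−α).
(36.9/143)^α = (9/55)^(1−α); take logs: α·ln(36.9/143) = (1−α)·ln(9/55), i.e. α·-1.354633 = (1−α)·-1.810109.
So α/(1−α) = (-1.810109)/(-1.354633) = 1.336236, and α = 1.336236/2.336236 ≈ 0.572.

α ≈ 0.572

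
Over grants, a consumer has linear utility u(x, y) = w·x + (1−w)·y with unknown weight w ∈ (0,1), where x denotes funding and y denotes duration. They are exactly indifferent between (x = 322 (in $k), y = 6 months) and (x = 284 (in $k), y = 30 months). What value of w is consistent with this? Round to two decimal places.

Indifference: w·322 + (1−w)·6 = w·284 + (1−w)·30.
Rearranging, 38·w − 24·(1−w) = 0.
The marginal rate of substitution is 24/38, so w = 24/(38+24) = 0.39.

w = 0.39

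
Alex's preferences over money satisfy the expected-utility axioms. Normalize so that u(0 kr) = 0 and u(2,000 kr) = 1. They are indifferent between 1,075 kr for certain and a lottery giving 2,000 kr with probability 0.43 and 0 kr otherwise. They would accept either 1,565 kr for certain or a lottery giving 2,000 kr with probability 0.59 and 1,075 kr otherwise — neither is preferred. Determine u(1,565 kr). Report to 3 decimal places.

The first gamble pins u(1,075 kr): it must equal 0.43·1 + 0.57·0 = 0.43.
Then u(1,565 kr) = 0.59·u(2,000 kr) + 0.41·u(1,075 kr) = 0.59·1.00 + 0.41·0.43 = 0.7663.

0.766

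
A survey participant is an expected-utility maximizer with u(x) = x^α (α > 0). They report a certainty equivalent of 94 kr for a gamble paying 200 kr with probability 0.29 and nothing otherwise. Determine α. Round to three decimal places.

The lottery's expected utility is 0.29·u(200) + 0.71·u(0) = 0.29·200^α (since u(0) = 0 for α > 0).
Equating: 94^α = 0.29·200^α, i.e. 0.4700^α = 0.29.
Taking logs: α·ln(94/200) = ln(0.29), so α = -1.237874 / -0.755023 ≈ 1.640.

α ≈ 1.640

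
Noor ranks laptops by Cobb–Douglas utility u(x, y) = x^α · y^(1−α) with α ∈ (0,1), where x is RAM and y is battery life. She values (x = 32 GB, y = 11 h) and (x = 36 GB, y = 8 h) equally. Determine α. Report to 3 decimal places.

Set the two utilities equal: 32^α·11^(1−α) = 36^α·8^(1−α).
Rearrange to (32/36)^α = (8/11)^(1−α) and take logs: α·-0.117783 = (1−α)·-0.318454.
With A = -0.117783 and B = -0.318454: α·A = (1−α)·B, so α = B/(A+B) = -0.318454/-0.436237 ≈ 0.730.

α ≈ 0.730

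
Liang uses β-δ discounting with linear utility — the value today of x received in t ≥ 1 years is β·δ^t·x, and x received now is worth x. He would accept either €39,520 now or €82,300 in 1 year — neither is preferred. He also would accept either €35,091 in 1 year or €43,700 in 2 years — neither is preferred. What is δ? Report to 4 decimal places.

From the later pair, β·δ^1·35091 = β·δ^2·43700; dividing through, δ = 35091/43700 = 0.80300.

δ ≈ 0.8030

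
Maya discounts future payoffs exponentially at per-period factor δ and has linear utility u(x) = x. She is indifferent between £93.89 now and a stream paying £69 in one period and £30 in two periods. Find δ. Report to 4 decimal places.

Equating present values: 93.89 = 69δ + 30δ².
That is, 30δ² + 69δ − 93.89 = 0, a quadratic in δ.
By the quadratic formula (taking the positive root), δ = (−69 + √16027.80) / 60 ≈ 0.9600.

δ ≈ 0.9600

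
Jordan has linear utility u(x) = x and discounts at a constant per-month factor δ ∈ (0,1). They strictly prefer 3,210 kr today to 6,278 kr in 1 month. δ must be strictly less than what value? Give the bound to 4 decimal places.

Under u(x) = x this choice says 3210 > δ·6278.
So δ < 3210/6278 = 0.51131.

δ < 0.5113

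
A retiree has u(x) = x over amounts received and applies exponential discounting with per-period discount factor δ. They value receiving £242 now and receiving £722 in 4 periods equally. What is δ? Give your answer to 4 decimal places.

δ ≈ 0.7609

Indifference means u(242) = δ^4 · u(722), so δ^4 = u(242)/u(722).
With u(x) = x: δ^4 = 242/722 = 0.33518.
Taking the 4th root: δ = 0.33518^(1/4) ≈ 0.7609.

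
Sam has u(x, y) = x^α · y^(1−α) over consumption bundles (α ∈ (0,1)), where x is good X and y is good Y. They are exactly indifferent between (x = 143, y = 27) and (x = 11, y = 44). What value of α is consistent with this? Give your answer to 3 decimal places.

α ≈ 0.160

Indifference: 143^α · 27^(1−α) = 11^α · 44^(1−α).
Rearrange to (143/11)^α = (44/27)^(1−α) and take logs: α·2.564949 = (1−α)·0.488353.
With A = 2.564949 and B = 0.488353: α·A = (1−α)·B, so α = B/(A+B) = 0.488353/3.053302 ≈ 0.160.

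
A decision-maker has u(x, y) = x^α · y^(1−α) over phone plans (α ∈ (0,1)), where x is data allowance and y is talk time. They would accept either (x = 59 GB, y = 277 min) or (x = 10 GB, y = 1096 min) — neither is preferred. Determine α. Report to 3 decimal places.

α ≈ 0.437

Set the two utilities equal: 59^α·277^(1−α) = 10^α·1096^(1−α).
Rearrange to (59/10)^α = (1096/277)^(1−α) and take logs: α·1.774952 = (1−α)·1.375405.
With A = 1.774952 and B = 1.375405: α·A = (1−α)·B, so α = B/(A+B) = 1.375405/3.150357 ≈ 0.437.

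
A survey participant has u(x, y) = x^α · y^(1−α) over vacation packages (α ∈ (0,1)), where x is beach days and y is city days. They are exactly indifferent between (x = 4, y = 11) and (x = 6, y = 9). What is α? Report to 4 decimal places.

α ≈ 0.3311

Indifference: 4^α · 11^(1−α) = 6^α · 9^(1−α).
Taking logs: α·ln 4 + (1−α)·ln 11 = α·ln 6 + (1−α)·ln 9, i.e. α·-0.4054651 = (1−α)·-0.2006707.
So α/(1−α) = (-0.2006707)/(-0.4054651) = 0.4949149, and α = 0.4949149/1.4949149 ≈ 0.3311.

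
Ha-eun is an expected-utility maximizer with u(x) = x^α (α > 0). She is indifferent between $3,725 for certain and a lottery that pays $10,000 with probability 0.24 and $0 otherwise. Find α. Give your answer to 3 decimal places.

α ≈ 1.445

EU(lottery) = 0.24·10000^α + 0.76·0 = 0.24·10000^α.
Indifference: 3725^α = 0.24·10000^α, so (3725/10000)^α = 0.24.
Taking logs: α·ln(3725/10000) = ln(0.24), so α = -1.427116 / -0.987518 ≈ 1.445.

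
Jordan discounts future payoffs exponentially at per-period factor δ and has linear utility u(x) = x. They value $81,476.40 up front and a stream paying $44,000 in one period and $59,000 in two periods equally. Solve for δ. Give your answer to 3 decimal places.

δ ≈ 0.860

Present value of the stream is 44000·δ + 59000·δ². Indifference gives 44000δ + 59000δ² = 81476.40.
That is, 59000δ² + 44000δ − 81476.40 = 0, a quadratic in δ.
δ = (−44000 + √(44000² + 4·59000·81476.40)) / (2·59000) = (−44000 + √21164430400.00) / 118000 ≈ 0.860.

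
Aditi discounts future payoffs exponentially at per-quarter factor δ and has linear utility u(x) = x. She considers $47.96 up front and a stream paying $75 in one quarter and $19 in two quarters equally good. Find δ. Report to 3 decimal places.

δ ≈ 0.560

The stream is worth 75δ + 19δ² today, so 75δ + 19δ² = 47.96.
That is, 19δ² + 75δ − 47.96 = 0, a quadratic in δ.
The positive root is δ = [−75 + √(75² + 4·19·47.96)] / (2·19) = (−75 + 96.281)/38 ≈ 0.560.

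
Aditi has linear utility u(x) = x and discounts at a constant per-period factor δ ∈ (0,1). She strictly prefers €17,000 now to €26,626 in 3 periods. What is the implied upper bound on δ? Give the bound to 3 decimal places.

δ < 0.861

Under u(x) = x this choice says 17000 > δ^3·26626.
Hence δ^3 < 17000/26626 = 0.63847, and x ↦ x^(1/3) is increasing on (0,∞).
δ < (17000/26626)^(1/3) ≈ 0.861.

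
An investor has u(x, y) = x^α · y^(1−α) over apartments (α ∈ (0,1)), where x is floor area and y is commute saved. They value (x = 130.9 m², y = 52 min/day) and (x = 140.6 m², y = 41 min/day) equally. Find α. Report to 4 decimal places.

α ≈ 0.7688

Indifference: 130.9^α · 52^(1−α) = 140.6^α · 41^(1−α).
Taking logs: α·ln 130.9 + (1−α)·ln 52 = α·ln 140.6 + (1−α)·ln 41, i.e. α·-0.0714853 = (1−α)·-0.2376717.
Thus α·(-0.3091570) = -0.2376717, so α = -0.2376717/-0.3091570 ≈ 0.7688.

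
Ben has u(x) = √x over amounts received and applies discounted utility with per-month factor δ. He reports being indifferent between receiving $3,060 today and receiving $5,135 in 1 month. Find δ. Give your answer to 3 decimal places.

δ ≈ 0.772

Indifference means u(3060) = δ · u(5135), so δ = u(3060)/u(5135).
With u(x) = √x: δ = √3060/√5135 = √(3060/5135) = 0.77195.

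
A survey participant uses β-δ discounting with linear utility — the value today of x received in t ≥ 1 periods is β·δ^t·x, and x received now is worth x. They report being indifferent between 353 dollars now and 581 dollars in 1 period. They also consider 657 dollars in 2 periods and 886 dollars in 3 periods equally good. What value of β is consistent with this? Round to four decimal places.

β ≈ 0.8193

The second indifference involves only future payoffs, so β cancels: β·δ^2·657 = β·δ^3·886, giving δ = 657/886 = 0.74153.
Substituting δ into 353 = β·δ·581: β = 353/(430.832) ≈ 0.8193.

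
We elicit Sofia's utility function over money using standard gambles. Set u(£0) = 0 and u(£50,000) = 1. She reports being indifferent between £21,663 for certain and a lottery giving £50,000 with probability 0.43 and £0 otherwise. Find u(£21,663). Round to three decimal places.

0.430

u(£21,663) equals the lottery's expected utility: 0.43·1 + 0.57·0 = 0.43.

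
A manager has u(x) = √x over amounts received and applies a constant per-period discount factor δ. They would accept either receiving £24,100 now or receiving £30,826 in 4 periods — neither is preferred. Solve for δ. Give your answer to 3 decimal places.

The payoff in 4 periods is discounted by δ^4, so u(24100) = δ^4·u(30826) and δ^4 = u(24100)/u(30826).
With u(x) = √x: δ^4 = √24100/√30826 = √(24100/30826) = 0.88420.
So δ = 0.88420^(1/4) ≈ 0.970.

δ ≈ 0.970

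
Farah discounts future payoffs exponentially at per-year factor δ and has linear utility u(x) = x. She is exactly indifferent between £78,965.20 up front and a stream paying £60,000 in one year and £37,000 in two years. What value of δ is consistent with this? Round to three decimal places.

δ ≈ 0.860

Equating present values: 78965.20 = 60000δ + 37000δ².
So 37000δ² + 60000δ − 78965.20 = 0.
δ = (−60000 + √(60000² + 4·37000·78965.20)) / (2·37000) = (−60000 + √15286849600.00) / 74000 ≈ 0.860.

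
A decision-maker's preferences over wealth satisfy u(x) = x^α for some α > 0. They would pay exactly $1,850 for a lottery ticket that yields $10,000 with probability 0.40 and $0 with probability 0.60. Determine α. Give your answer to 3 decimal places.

α ≈ 0.543

Since u(0) = 0, the lottery's EU is 0.40·10000^α.
Equating: 1850^α = 0.40·10000^α, i.e. 0.1850^α = 0.40.
Taking logs: α·ln(1850/10000) = ln(0.40), so α = -0.916291 / -1.687399 ≈ 0.543.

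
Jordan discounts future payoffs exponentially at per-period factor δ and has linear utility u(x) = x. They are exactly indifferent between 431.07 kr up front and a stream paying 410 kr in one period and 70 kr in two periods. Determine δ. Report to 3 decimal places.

δ ≈ 0.910

The stream is worth 410δ + 70δ² today, so 410δ + 70δ² = 431.07.
So 70δ² + 410δ − 431.07 = 0.
The positive root is δ = [−410 + √(410² + 4·70·431.07)] / (2·70) = (−410 + 537.401)/140 ≈ 0.910.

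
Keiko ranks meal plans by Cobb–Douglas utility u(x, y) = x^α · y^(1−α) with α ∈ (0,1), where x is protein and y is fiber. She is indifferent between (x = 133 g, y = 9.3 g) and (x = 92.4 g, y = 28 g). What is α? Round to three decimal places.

Set the two utilities equal: 133^α·9.3^(1−α) = 92.4^α·28^(1−α).
Rearrange to (133/92.4)^α = (28/9.3)^(1−α) and take logs: α·0.364222 = (1−α)·1.102190.
With A = 0.364222 and B = 1.102190: α·A = (1−α)·B, so α = B/(A+B) = 1.102190/1.466412 ≈ 0.752.

α ≈ 0.752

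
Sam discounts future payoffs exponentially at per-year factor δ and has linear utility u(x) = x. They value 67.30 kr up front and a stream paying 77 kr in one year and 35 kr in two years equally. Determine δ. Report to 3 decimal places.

δ ≈ 0.670

Present value of the stream is 77·δ + 35·δ². Indifference gives 77δ + 35δ² = 67.30.
Rearranged: 35δ² + 77δ − 67.30 = 0.
δ = (−77 + √(77² + 4·35·67.30)) / (2·35) = (−77 + √15351.00) / 70 ≈ 0.670.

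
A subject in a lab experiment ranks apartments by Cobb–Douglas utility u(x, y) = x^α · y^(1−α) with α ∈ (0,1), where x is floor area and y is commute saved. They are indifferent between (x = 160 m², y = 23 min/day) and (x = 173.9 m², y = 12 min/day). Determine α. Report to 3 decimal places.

Indifference: 160^α · 23^(1−α) = 173.9^α · 12^(1−α).
Rearrange to (160/173.9)^α = (12/23)^(1−α) and take logs: α·-0.083307 = (1−α)·-0.650588.
Thus α·(-0.733895) = -0.650588, so α = -0.650588/-0.733895 ≈ 0.886.

α ≈ 0.886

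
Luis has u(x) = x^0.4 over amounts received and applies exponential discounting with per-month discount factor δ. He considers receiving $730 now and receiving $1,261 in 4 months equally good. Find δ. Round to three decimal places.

Indifference means u(730) = δ^4 · u(1261), so δ^4 = u(730)/u(1261).
Since u(x) = x^0.4, δ^4 = (730/1261)^0.4 = 0.57891^0.4 = 0.80361.
Taking the 4th root: δ = 0.80361^(1/4) ≈ 0.947.

δ ≈ 0.947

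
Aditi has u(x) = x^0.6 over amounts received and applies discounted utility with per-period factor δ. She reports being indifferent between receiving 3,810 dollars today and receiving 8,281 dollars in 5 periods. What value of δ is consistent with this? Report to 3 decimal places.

The payoff in 5 periods is discounted by δ^5, so u(3810) = δ^5·u(8281) and δ^5 = u(3810)/u(8281).
With u(x) = x^0.6: δ^5 = 3810^0.6/8281^0.6 = (3810/8281)^0.6 = 0.62763.
So δ = 0.62763^(1/5) ≈ 0.911.

δ ≈ 0.911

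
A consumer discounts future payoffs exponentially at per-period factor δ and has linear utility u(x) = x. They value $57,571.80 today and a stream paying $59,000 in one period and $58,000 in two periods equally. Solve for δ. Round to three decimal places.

δ ≈ 0.610

Equating present values: 57571.80 = 59000δ + 58000δ².
That is, 58000δ² + 59000δ − 57571.80 = 0, a quadratic in δ.
The positive root is δ = [−59000 + √(59000² + 4·58000·57571.80)] / (2·58000) = (−59000 + 129760.000)/116000 ≈ 0.610.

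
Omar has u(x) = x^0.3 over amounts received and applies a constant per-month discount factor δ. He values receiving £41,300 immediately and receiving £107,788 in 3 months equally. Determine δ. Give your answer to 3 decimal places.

The payoff in 3 months is discounted by δ^3, so u(41300) = δ^3·u(107788) and δ^3 = u(41300)/u(107788).
Since u(x) = x^0.3, δ^3 = (41300/107788)^0.3 = 0.38316^0.3 = 0.74992.
So δ = 0.74992^(1/3) ≈ 0.909.

δ ≈ 0.909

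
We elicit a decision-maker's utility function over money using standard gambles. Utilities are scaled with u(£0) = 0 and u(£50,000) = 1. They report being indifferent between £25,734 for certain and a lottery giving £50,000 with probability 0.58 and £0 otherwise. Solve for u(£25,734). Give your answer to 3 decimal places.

0.580

u(£25,734) equals the lottery's expected utility: 0.58·1 + 0.42·0 = 0.58.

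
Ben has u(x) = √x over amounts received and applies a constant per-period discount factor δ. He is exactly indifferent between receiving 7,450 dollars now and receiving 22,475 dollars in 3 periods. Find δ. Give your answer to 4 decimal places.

Equating discounted utilities: u(7450) = δ^3·u(22475) ⇒ δ^3 = u(7450)/u(22475).
With u(x) = √x: δ^3 = √7450/√22475 = √(7450/22475) = 0.57574.
So δ = 0.57574^(1/3) ≈ 0.8319.

δ ≈ 0.8319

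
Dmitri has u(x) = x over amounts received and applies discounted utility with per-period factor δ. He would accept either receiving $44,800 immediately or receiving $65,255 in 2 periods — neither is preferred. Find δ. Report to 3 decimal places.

δ ≈ 0.829

The payoff in 2 periods is discounted by δ^2, so u(44800) = δ^2·u(65255) and δ^2 = u(44800)/u(65255).
With u(x) = x: δ^2 = 44800/65255 = 0.68654.
Taking the square root: δ = 0.68654^(1/2) ≈ 0.829.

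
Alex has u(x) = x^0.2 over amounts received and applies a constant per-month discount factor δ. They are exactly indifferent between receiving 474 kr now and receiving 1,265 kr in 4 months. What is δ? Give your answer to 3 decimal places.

The payoff in 4 months is discounted by δ^4, so u(474) = δ^4·u(1265) and δ^4 = u(474)/u(1265).
Since u(x) = x^0.2, δ^4 = (474/1265)^0.2 = 0.37470^0.2 = 0.82175.
Hence δ = (0.82175)^(1/4) = 0.95210.

δ ≈ 0.952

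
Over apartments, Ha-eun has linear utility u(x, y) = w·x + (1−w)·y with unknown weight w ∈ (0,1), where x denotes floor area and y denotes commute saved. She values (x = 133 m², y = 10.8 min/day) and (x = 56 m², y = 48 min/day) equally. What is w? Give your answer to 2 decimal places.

w = 0.33

Indifference: w·133 + (1−w)·10.8 = w·56 + (1−w)·48.
w·(133−56) = (1−w)·(48−10.8), i.e. w·77 = (1−w)·37.2.
The marginal rate of substitution is 37.2/77, so w = 37.2/(77+37.2) = 0.33.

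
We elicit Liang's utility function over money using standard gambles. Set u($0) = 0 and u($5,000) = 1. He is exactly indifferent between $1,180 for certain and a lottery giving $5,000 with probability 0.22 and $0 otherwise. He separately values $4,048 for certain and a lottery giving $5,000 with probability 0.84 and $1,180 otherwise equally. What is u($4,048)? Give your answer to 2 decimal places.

The first gamble pins u($1,180): it must equal 0.22·1 + 0.78·0 = 0.22.
Chaining: u($4,048) = 0.84·1.00 + 0.16·0.22 = 0.8752.

0.88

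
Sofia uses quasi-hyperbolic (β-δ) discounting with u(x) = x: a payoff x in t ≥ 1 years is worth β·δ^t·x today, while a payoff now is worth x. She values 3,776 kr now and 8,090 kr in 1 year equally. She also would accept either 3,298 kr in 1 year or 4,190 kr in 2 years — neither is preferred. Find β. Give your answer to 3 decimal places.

β ≈ 0.593

Both payoffs in the second observation are in the future, so β drops out: δ^1·3298 = δ^2·4190 ⇒ δ = 3298/4190 = 0.78711.
Now use the now-vs-future pair: 3776 = β·δ·8090 gives β = 3776/(0.78711·8090) ≈ 0.593.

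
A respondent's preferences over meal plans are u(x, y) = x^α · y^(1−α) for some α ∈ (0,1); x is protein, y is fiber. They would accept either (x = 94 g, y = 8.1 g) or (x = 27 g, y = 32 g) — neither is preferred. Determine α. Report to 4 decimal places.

α ≈ 0.5241

The Cobb–Douglas utilities coincide, so 94^α·8.1^(1−α) = 27^α·32^(1−α).
Rearrange to (94/27)^α = (32/8.1)^(1−α) and take logs: α·1.2474579 = (1−α)·1.3738718.
Thus α·(2.6213297) = 1.3738718, so α = 1.3738718/2.6213297 ≈ 0.5241.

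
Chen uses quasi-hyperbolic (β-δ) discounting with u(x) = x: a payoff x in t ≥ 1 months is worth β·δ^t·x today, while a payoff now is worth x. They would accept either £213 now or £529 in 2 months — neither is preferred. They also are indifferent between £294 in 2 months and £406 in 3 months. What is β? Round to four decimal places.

From the later pair, β·δ^2·294 = β·δ^3·406; dividing through, δ = 294/406 = 0.72414.
Now use the now-vs-future pair: 213 = β·δ^2·529 gives β = 213/(0.52438·529) ≈ 0.7679.

β ≈ 0.7679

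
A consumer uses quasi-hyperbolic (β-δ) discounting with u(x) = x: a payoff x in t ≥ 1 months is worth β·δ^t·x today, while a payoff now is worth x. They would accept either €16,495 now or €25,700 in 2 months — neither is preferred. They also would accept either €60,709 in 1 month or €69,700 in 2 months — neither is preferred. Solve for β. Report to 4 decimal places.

β ≈ 0.8460

Both payoffs in the second observation are in the future, so β drops out: δ^1·60709 = δ^2·69700 ⇒ δ = 60709/69700 = 0.87100.
Now use the now-vs-future pair: 16495 = β·δ^2·25700 gives β = 16495/(0.75865·25700) ≈ 0.8460.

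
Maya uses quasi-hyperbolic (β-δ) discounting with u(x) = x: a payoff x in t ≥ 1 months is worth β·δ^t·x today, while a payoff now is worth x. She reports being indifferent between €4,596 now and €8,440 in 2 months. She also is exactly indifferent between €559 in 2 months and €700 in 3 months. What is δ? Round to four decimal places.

From the later pair, β·δ^2·559 = β·δ^3·700; dividing through, δ = 559/700 = 0.79857.

δ ≈ 0.7986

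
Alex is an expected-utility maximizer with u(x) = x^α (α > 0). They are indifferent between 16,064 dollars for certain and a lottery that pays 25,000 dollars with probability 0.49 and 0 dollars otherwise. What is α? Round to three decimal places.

EU(lottery) = 0.49·25000^α + 0.51·0 = 0.49·25000^α.
Setting u(16064) equal to that: 16064^α = 0.49·25000^α ⇒ (16064/25000)^α = 0.49.
α = ln(0.49) / ln(16064/25000) = -0.713350/-0.442295 ≈ 1.613.

α ≈ 1.613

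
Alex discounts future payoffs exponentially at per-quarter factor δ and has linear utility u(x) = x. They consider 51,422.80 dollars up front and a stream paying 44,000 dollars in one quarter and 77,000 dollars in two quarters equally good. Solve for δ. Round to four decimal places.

δ ≈ 0.5800

Equating present values: 51422.80 = 44000δ + 77000δ².
So 77000δ² + 44000δ − 51422.80 = 0.
The positive root is δ = [−44000 + √(44000² + 4·77000·51422.80)] / (2·77000) = (−44000 + 133320.000)/154000 ≈ 0.5800.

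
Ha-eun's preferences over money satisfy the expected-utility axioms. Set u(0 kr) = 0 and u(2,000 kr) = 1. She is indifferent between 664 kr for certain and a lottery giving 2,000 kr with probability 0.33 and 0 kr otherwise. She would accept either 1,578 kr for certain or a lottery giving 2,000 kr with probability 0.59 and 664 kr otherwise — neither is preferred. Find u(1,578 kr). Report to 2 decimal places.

0.73

The first gamble pins u(664 kr): it must equal 0.33·1 + 0.67·0 = 0.33.
The second indifference gives u(1,578 kr) = 0.59·u(2,000 kr) + 0.41·u(664 kr) = 0.59·1.00 + 0.41·0.33 = 0.7253.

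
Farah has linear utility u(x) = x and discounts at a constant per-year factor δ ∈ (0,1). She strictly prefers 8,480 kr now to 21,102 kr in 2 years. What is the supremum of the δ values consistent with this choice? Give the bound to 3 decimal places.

δ < 0.634

The preference means 8480 > δ^2·21102.
Hence δ^2 < 8480/21102 = 0.40186, and x ↦ x^(1/2) is increasing on (0,∞).
δ < (8480/21102)^(1/2) ≈ 0.634.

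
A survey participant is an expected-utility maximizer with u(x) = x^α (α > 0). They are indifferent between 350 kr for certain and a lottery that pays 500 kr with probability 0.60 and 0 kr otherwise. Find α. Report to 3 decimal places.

α ≈ 1.432

The lottery's expected utility is 0.60·u(500) + 0.40·u(0) = 0.60·500^α (since u(0) = 0 for α > 0).
Setting u(350) equal to that: 350^α = 0.60·500^α ⇒ (350/500)^α = 0.60.
Taking logs: α·ln(350/500) = ln(0.60), so α = -0.510826 / -0.356675 ≈ 1.432.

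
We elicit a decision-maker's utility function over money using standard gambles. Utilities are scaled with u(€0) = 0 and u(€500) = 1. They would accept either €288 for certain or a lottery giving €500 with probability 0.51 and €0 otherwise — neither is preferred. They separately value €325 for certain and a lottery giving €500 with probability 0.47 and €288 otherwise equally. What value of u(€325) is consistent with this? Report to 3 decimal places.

From the first indifference, u(€288) = 0.51·u(€500) + 0.49·u(€0) = 0.51·1 + 0.49·0 = 0.51.
Chaining: u(€325) = 0.47·1.00 + 0.53·0.51 = 0.7403.

0.740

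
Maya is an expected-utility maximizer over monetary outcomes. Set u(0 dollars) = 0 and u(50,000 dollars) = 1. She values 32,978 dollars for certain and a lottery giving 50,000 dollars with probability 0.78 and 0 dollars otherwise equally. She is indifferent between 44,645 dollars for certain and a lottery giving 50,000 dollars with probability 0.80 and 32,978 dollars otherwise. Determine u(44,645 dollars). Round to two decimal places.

The first gamble pins u(32,978 dollars): it must equal 0.78·1 + 0.22·0 = 0.78.
Chaining: u(44,645 dollars) = 0.80·1.00 + 0.20·0.78 = 0.9560.

0.96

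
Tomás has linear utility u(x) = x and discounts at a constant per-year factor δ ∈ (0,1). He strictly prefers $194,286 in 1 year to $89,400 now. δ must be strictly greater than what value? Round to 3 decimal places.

δ > 0.460

Under u(x) = x this choice says 89400 < δ·194286.
So δ > 89400/194286 = 0.46015.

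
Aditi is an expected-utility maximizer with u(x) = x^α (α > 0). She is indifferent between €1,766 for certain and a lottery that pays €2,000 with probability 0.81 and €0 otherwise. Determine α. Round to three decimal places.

α ≈ 1.693

EU(lottery) = 0.81·2000^α + 0.19·0 = 0.81·2000^α.
Equating: 1766^α = 0.81·2000^α, i.e. 0.8830^α = 0.81.
Taking logs: α·ln(1766/2000) = ln(0.81), so α = -0.210721 / -0.124430 ≈ 1.693.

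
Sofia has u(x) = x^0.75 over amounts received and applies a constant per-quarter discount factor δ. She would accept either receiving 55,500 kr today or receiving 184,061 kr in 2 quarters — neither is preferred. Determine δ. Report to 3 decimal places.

δ ≈ 0.638

The payoff in 2 quarters is discounted by δ^2, so u(55500) = δ^2·u(184061) and δ^2 = u(55500)/u(184061).
With u(x) = x^0.75: δ^2 = 55500^0.75/184061^0.75 = (55500/184061)^0.75 = 0.40691.
Hence δ = (0.40691)^(1/2) = 0.63790.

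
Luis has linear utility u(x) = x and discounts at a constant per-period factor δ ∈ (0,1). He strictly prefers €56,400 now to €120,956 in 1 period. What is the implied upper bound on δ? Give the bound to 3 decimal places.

δ < 0.466

The preference means 56400 > δ·120956.
So δ < 56400/120956 = 0.46629.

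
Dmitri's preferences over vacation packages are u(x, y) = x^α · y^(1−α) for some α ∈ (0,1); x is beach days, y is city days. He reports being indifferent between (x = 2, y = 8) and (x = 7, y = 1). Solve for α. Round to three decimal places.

α ≈ 0.624

Indifference: 2^α · 8^(1−α) = 7^α · 1^(1−α).
(2/7)^α = (1/8)^(1−α); take logs: α·ln(2/7) = (1−α)·ln(1/8), i.e. α·-1.252763 = (1−α)·-2.079442.
With A = -1.252763 and B = -2.079442: α·A = (1−α)·B, so α = B/(A+B) = -2.079442/-3.332205 ≈ 0.624.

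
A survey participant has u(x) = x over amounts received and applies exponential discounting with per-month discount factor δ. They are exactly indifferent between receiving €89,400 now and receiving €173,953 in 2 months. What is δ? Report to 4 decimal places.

δ ≈ 0.7169

Equating discounted utilities: u(89400) = δ^2·u(173953) ⇒ δ^2 = u(89400)/u(173953).
With u(x) = x: δ^2 = 89400/173953 = 0.51393.
Taking the square root: δ = 0.51393^(1/2) ≈ 0.7169.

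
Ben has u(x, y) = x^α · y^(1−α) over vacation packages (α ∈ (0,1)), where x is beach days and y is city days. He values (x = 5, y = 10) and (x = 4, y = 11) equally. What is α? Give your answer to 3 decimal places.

α ≈ 0.299

Indifference: 5^α · 10^(1−α) = 4^α · 11^(1−α).
(5/4)^α = (11/10)^(1−α); take logs: α·ln(5/4) = (1−α)·ln(11/10), i.e. α·0.223144 = (1−α)·0.095310.
With A = 0.223144 and B = 0.095310: α·A = (1−α)·B, so α = B/(A+B) = 0.095310/0.318454 ≈ 0.299.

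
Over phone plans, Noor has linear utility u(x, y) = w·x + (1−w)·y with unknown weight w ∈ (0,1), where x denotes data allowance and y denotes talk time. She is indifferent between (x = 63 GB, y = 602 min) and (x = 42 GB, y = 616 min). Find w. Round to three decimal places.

w = 0.400

Equating utilities: w·63 + (1−w)·602 = w·42 + (1−w)·616.
w·(63−42) = (1−w)·(616−602), i.e. w·21 = (1−w)·14.
The marginal rate of substitution is 14/21, so w = 14/(21+14) = 0.400.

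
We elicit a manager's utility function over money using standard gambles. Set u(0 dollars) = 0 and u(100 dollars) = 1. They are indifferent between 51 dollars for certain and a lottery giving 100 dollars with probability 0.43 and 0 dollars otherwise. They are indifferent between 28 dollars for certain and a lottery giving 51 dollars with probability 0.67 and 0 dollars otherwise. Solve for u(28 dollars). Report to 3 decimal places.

From the first indifference, u(51 dollars) = 0.43·u(100 dollars) + 0.57·u(0 dollars) = 0.43·1 + 0.57·0 = 0.43.
Chaining: u(28 dollars) = 0.67·0.43 + 0.33·0.00 = 0.2881.

0.288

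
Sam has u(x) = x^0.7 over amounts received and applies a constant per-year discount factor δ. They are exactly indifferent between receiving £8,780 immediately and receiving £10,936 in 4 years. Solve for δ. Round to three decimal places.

The payoff in 4 years is discounted by δ^4, so u(8780) = δ^4·u(10936) and δ^4 = u(8780)/u(10936).
With u(x) = x^0.7: δ^4 = 8780^0.7/10936^0.7 = (8780/10936)^0.7 = 0.85752.
Hence δ = (0.85752)^(1/4) = 0.96230.

δ ≈ 0.962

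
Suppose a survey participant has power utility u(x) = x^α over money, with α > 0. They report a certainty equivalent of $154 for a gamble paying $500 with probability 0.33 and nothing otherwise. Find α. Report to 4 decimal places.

α ≈ 0.9414

Since u(0) = 0, the lottery's EU is 0.33·500^α.
Equating: 154^α = 0.33·500^α, i.e. 0.3080^α = 0.33.
Take logs: α = ln 0.33 / ln(154/500) ≈ 0.941415.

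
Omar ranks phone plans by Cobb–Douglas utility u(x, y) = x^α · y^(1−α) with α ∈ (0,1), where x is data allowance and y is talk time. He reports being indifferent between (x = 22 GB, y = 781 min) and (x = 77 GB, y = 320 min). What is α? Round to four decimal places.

α ≈ 0.4160

Set the two utilities equal: 22^α·781^(1−α) = 77^α·320^(1−α).
(22/77)^α = (320/781)^(1−α); take logs: α·ln(22/77) = (1−α)·ln(320/781), i.e. α·-1.2527630 = (1−α)·-0.8922542.
With A = -1.2527630 and B = -0.8922542: α·A = (1−α)·B, so α = B/(A+B) = -0.8922542/-2.1450172 ≈ 0.4160.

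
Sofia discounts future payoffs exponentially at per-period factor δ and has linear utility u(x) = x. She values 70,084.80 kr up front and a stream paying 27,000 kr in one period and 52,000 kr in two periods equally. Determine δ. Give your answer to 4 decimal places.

Present value of the stream is 27000·δ + 52000·δ². Indifference gives 27000δ + 52000δ² = 70084.80.
Rearranged: 52000δ² + 27000δ − 70084.80 = 0.
By the quadratic formula (taking the positive root), δ = (−27000 + √15306638400.00) / 104000 ≈ 0.9300.

δ ≈ 0.9300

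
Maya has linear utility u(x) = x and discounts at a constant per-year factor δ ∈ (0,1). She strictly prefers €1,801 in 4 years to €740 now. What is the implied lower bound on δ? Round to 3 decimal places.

δ > 0.801

Under u(x) = x this choice says 740 < δ^4·1801.
Hence δ^4 > 740/1801 = 0.41088, and x ↦ x^(1/4) is increasing on (0,∞).
δ > (740/1801)^(1/4) ≈ 0.801.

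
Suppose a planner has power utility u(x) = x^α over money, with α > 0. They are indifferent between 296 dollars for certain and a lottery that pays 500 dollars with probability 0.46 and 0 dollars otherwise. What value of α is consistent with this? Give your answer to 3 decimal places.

Since u(0) = 0, the lottery's EU is 0.46·500^α.
Equating: 296^α = 0.46·500^α, i.e. 0.5920^α = 0.46.
Taking logs: α·ln(296/500) = ln(0.46), so α = -0.776529 / -0.524249 ≈ 1.481.

α ≈ 1.481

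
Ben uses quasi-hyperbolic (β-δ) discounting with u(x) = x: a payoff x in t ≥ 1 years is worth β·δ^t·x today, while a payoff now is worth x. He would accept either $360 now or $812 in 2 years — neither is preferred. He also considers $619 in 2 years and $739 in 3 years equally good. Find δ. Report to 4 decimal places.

δ ≈ 0.8376

Both payoffs in the second observation are in the future, so β drops out: δ^2·619 = δ^3·739 ⇒ δ = 619/739 = 0.83762.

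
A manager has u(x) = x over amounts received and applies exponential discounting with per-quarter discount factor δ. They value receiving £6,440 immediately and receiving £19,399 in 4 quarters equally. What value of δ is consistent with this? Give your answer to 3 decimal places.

Indifference means u(6440) = δ^4 · u(19399), so δ^4 = u(6440)/u(19399).
With u(x) = x: δ^4 = 6440/19399 = 0.33198.
Taking the 4th root: δ = 0.33198^(1/4) ≈ 0.759.

δ ≈ 0.759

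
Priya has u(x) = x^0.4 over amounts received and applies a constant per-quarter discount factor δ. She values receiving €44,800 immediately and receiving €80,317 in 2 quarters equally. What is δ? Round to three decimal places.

δ ≈ 0.890

Indifference means u(44800) = δ^2 · u(80317), so δ^2 = u(44800)/u(80317).
Since u(x) = x^0.4, δ^2 = (44800/80317)^0.4 = 0.55779^0.4 = 0.79175.
Hence δ = (0.79175)^(1/2) = 0.88980.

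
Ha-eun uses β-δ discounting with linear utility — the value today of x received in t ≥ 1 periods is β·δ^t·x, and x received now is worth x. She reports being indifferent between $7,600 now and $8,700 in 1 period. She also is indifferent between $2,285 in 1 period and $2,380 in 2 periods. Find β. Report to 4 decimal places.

β ≈ 0.9099

From the later pair, β·δ^1·2285 = β·δ^2·2380; dividing through, δ = 2285/2380 = 0.96008.
Substituting δ into 7600 = β·δ·8700: β = 7600/(8352.731) ≈ 0.9099.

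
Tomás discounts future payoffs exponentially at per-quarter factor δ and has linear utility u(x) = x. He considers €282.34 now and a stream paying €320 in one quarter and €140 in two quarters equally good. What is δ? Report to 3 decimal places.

Equating present values: 282.34 = 320δ + 140δ².
Rearranged: 140δ² + 320δ − 282.34 = 0.
By the quadratic formula (taking the positive root), δ = (−320 + √260510.40) / 280 ≈ 0.680.

δ ≈ 0.680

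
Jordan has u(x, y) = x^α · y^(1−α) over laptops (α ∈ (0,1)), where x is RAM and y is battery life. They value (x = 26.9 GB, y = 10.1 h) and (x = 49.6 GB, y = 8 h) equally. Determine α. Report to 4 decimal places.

Set the two utilities equal: 26.9^α·10.1^(1−α) = 49.6^α·8^(1−α).
Taking logs: α·ln 26.9 + (1−α)·ln 10.1 = α·ln 49.6 + (1−α)·ln 8, i.e. α·-0.6118645 = (1−α)·-0.2330939.
So α/(1−α) = (-0.2330939)/(-0.6118645) = 0.3809567, and α = 0.3809567/1.3809567 ≈ 0.2759.

α ≈ 0.2759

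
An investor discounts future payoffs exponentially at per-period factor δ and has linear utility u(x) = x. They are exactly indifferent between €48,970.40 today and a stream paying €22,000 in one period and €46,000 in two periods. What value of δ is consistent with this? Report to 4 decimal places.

δ ≈ 0.8200

The stream is worth 22000δ + 46000δ² today, so 22000δ + 46000δ² = 48970.40.
So 46000δ² + 22000δ − 48970.40 = 0.
δ = (−22000 + √(22000² + 4·46000·48970.40)) / (2·46000) = (−22000 + √9494553600.00) / 92000 ≈ 0.8200.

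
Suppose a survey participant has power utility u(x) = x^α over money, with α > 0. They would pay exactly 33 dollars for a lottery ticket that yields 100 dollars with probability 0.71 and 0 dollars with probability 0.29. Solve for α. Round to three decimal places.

α ≈ 0.309

Since u(0) = 0, the lottery's EU is 0.71·100^α.
Equating: 33^α = 0.71·100^α, i.e. 0.3300^α = 0.71.
Taking logs: α·ln(33/100) = ln(0.71), so α = -0.342490 / -1.108663 ≈ 0.309.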